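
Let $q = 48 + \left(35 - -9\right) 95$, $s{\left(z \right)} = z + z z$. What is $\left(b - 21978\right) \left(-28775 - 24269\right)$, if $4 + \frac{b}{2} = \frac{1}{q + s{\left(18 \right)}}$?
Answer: $\frac{2664824949396}{2285} \approx 1.1662 \cdot 10^{9}$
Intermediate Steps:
$s{\left(z \right)} = z + z^{2}$
$q = 4228$ ($q = 48 + \left(35 + 9\right) 95 = 48 + 44 \cdot 95 = 48 + 4180 = 4228$)
$b = - \frac{18279}{2285}$ ($b = -8 + \frac{2}{4228 + 18 \left(1 + 18\right)} = -8 + \frac{2}{4228 + 18 \cdot 19} = -8 + \frac{2}{4228 + 342} = -8 + \frac{2}{4570} = -8 + 2 \cdot \frac{1}{4570} = -8 + \frac{1}{2285} = - \frac{18279}{2285} \approx -7.9996$)
$\left(b - 21978\right) \left(-28775 - 24269\right) = \left(- \frac{18279}{2285} - 21978\right) \left(-28775 - 24269\right) = \left(- \frac{50238009}{2285}\right) \left(-53044\right) = \frac{2664824949396}{2285}$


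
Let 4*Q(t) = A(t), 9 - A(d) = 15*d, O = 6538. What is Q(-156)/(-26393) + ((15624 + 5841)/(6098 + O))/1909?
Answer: -83945627/3929970486 ≈ -0.021360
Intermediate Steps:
A(d) = 9 - 15*d
Q(t) = 9/4 - 15*t/4 (Q(t) = (9 - 15*t)/4 = 9/4 - 15*t/4)
Q(-156)/(-26393) + ((15624 + 5841)/(6098 + O))/1909 = (9/4 - 15/4*(-156))/(-26393) + ((15624 + 5841)/(6098 + 6538))/1909 = (9/4 + 585)*(-1/26393) + (21465/12636)*(1/1909) = (2349/4)*(-1/26393) + (21465*(1/12636))*(1/1909) = -2349/105572 + (265/156)*(1/1909) = -2349/105572 + 265/297804 = -83945627/3929970486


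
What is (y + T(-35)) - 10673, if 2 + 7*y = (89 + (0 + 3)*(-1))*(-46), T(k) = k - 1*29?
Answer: -79117/7 ≈ -11302.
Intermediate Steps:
T(k) = -29 + k (T(k) = k - 29 = -29 + k)
y = -3958/7 (y = -2/7 + ((89 + (0 + 3)*(-1))*(-46))/7 = -2/7 + ((89 + 3*(-1))*(-46))/7 = -2/7 + ((89 - 3)*(-46))/7 = -2/7 + (86*(-46))/7 = -2/7 + (⅐)*(-3956) = -2/7 - 3956/7 = -3958/7 ≈ -565.43)
(y + T(-35)) - 10673 = (-3958/7 + (-29 - 35)) - 10673 = (-3958/7 - 64) - 10673 = -4406/7 - 10673 = -79117/7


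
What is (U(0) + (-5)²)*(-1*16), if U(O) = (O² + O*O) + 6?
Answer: -496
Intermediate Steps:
U(O) = 6 + 2*O² (U(O) = (O² + O²) + 6 = 2*O² + 6 = 6 + 2*O²)
(U(0) + (-5)²)*(-1*16) = ((6 + 2*0²) + (-5)²)*(-1*16) = ((6 + 2*0) + 25)*(-16) = ((6 + 0) + 25)*(-16) = (6 + 25)*(-16) = 31*(-16) = -496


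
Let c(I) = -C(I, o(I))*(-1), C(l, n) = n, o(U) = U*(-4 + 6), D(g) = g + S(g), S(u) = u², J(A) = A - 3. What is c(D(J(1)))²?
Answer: 16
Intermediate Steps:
J(A) = -3 + A
D(g) = g + g²
o(U) = 2*U (o(U) = U*2 = 2*U)
c(I) = 2*I (c(I) = -2*I*(-1) = 2*I)
c(D(J(1)))² = (2*((-3 + 1)*(1 + (-3 + 1))))² = (2*(-2*(1 - 2)))² = (2*(-2*(-1)))² = (2*2)² = 4² = 16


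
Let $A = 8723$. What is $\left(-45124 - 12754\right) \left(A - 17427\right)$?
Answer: $503770112$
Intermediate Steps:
$\left(-45124 - 12754\right) \left(A - 17427\right) = \left(-45124 - 12754\right) \left(8723 - 17427\right) = \left(-57878\right) \left(-8704\right) = 503770112$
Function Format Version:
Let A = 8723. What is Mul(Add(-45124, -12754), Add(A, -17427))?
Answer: 503770112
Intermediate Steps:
Mul(Add(-45124, -12754), Add(A, -17427)) = Mul(Add(-45124, -12754), Add(8723, -17427)) = Mul(-57878, -8704) = 503770112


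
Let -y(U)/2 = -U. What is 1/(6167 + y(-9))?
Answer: 1/6149 ≈ 0.00016263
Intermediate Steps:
y(U) = 2*U (y(U) = -(-2)*U = 2*U)
1/(6167 + y(-9)) = 1/(6167 + 2*(-9)) = 1/(6167 - 18) = 1/6149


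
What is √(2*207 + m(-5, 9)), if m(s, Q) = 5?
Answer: √419 ≈ 20.469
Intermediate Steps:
√(2*207 + m(-5, 9)) = √(2*207 + 5) = √(414 + 5) = √419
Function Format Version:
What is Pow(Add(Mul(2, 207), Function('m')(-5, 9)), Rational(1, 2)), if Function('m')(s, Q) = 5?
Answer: Pow(419, Rational(1, 2)) ≈ 20.469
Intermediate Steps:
Pow(Add(Mul(2, 207), Function('m')(-5, 9)), Rational(1, 2)) = Pow(Add(Mul(2, 207), 5), Rational(1, 2)) = Pow(Add(414, 5), Rational(1, 2)) = Pow(419, Rational(1, 2))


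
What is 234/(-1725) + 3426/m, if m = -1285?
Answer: -414036/147775 ≈ -2.8018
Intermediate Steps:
234/(-1725) + 3426/m = 234/(-1725) + 3426/(-1285) = 234*(-1/1725) + 3426*(-1/1285) = -78/575 - 3426/1285 = -414036/147775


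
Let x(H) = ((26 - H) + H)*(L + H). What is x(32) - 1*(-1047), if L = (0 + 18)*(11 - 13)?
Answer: 943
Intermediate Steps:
L = -36 (L = 18*(-2) = -36)
x(H) = -936 + 26*H (x(H) = ((26 - H) + H)*(-36 + H) = 26*(-36 + H) = -936 + 26*H)
x(32) - 1*(-1047) = (-936 + 26*32) - 1*(-1047) = (-936 + 832) + 1047 = -104 + 1047 = 943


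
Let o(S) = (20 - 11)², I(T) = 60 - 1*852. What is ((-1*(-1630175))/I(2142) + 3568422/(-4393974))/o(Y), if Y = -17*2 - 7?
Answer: -91868881483/3613874616 ≈ -25.421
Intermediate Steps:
I(T) = -792 (I(T) = 60 - 852 = -792)
Y = -41 (Y = -34 - 7 = -41)
o(S) = 81 (o(S) = 9² = 81)
((-1*(-1630175))/I(2142) + 3568422/(-4393974))/o(Y) = (-1*(-1630175)/(-792) + 3568422/(-4393974))/81 = (1630175*(-1/792) + 3568422*(-1/4393974))*(1/81) = (-1630175/792 - 45749/56333)*(1/81) = -91868881483/44615736*1/81 = -91868881483/3613874616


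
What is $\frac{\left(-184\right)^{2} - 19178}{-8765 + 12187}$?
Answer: $\frac{7339}{1711} \approx 4.2893$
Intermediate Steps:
$\frac{\left(-184\right)^{2} - 19178}{-8765 + 12187} = \frac{33856 - 19178}{3422} = 14678 \cdot \frac{1}{3422} = \frac{7339}{1711}$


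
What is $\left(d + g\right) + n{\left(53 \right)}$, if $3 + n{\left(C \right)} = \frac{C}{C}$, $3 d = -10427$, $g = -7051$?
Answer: $- \frac{31586}{3} \approx -10529.0$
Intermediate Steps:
$d = - \frac{10427}{3}$ ($d = \frac{1}{3} \left(-10427\right) = - \frac{10427}{3} \approx -3475.7$)
$n{\left(C \right)} = -2$ ($n{\left(C \right)} = -3 + \frac{C}{C} = -3 + 1 = -2$)
$\left(d + g\right) + n{\left(53 \right)} = \left(- \frac{10427}{3} - 7051\right) - 2 = - \frac{31580}{3} - 2 = - \frac{31586}{3}$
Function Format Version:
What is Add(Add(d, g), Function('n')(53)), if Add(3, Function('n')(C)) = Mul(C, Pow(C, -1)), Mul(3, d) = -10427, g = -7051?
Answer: Rational(-31586, 3) ≈ -10529.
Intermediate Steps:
d = Rational(-10427, 3) (d = Mul(Rational(1, 3), -10427) = Rational(-10427, 3) ≈ -3475.7)
Function('n')(C) = -2 (Function('n')(C) = Add(-3, Mul(C, Pow(C, -1))) = Add(-3, 1) = -2)
Add(Add(d, g), Function('n')(53)) = Add(Add(Rational(-10427, 3), -7051), -2) = Add(Rational(-31580, 3), -2) = Rational(-31586, 3)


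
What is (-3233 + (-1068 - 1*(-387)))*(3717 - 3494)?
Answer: -872822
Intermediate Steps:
(-3233 + (-1068 - 1*(-387)))*(3717 - 3494) = (-3233 + (-1068 + 387))*223 = (-3233 - 681)*223 = -3914*223 = -872822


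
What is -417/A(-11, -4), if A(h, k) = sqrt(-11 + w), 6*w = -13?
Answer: 417*I*sqrt(474)/79 ≈ 114.92*I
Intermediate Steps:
w = -13/6 (w = (1/6)*(-13) = -13/6 ≈ -2.1667)
A(h, k) = I*sqrt(474)/6 (A(h, k) = sqrt(-11 - 13/6) = sqrt(-79/6) = I*sqrt(474)/6)
-417/A(-11, -4) = -417*(-I*sqrt(474)/79) = -(-417)*I*sqrt(474)/79 = 417*I*sqrt(474)/79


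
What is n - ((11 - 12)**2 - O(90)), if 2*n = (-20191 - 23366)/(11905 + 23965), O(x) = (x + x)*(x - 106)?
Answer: -206726497/71740 ≈ -2881.6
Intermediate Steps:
O(x) = 2*x*(-106 + x) (O(x) = (2*x)*(-106 + x) = 2*x*(-106 + x))
n = -43557/71740 (n = ((-20191 - 23366)/(11905 + 23965))/2 = (-43557/35870)/2 = (-43557*1/35870)/2 = (1/2)*(-43557/35870) = -43557/71740 ≈ -0.60715)
n - ((11 - 12)**2 - O(90)) = -43557/71740 - ((11 - 12)**2 - 2*90*(-106 + 90)) = -43557/71740 - ((-1)**2 - 2*90*(-16)) = -43557/71740 - (1 - 1*(-2880)) = -43557/71740 - (1 + 2880) = -43557/71740 - 1*2881 = -43557/71740 - 2881 = -206726497/71740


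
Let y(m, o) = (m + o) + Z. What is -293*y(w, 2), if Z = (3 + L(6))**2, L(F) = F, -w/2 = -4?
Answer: -26663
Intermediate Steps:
w = 8 (w = -2*(-4) = 8)
Z = 81 (Z = (3 + 6)**2 = 9**2 = 81)
y(m, o) = 81 + m + o (y(m, o) = (m + o) + 81 = 81 + m + o)
-293*y(w, 2) = -293*(81 + 8 + 2) = -293*91 = -26663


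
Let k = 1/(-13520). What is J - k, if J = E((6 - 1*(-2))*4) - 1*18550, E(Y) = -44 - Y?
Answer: -251823519/13520 ≈ -18626.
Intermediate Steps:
k = -1/13520 ≈ -7.3964e-5
J = -18626 (J = (-44 - (6 - 1*(-2))*4) - 1*18550 = (-44 - (6 + 2)*4) - 18550 = (-44 - 8*4) - 18550 = (-44 - 1*32) - 18550 = (-44 - 32) - 18550 = -76 - 18550 = -18626)
J - k = -18626 - 1*(-1/13520) = -18626 + 1/13520 = -251823519/13520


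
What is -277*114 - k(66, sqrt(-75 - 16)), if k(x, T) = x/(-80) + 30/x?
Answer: -13894157/440 ≈ -31578.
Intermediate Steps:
k(x, T) = 30/x - x/80 (k(x, T) = x*(-1/80) + 30/x = -x/80 + 30/x = 30/x - x/80)
-277*114 - k(66, sqrt(-75 - 16)) = -277*114 - (30/66 - 1/80*66) = -31578 - (30*(1/66) - 33/40) = -31578 - (5/11 - 33/40) = -31578 - 1*(-163/440) = -31578 + 163/440 = -13894157/440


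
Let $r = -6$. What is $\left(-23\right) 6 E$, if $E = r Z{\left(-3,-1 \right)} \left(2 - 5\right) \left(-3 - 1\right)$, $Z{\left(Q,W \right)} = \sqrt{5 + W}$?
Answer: $19872$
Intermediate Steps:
$E = -144$ ($E = - 6 \sqrt{5 - 1} \left(2 - 5\right) \left(-3 - 1\right) = - 6 \sqrt{4} \left(\left(-3\right) \left(-4\right)\right) = \left(-6\right) 2 \cdot 12 = \left(-12\right) 12 = -144$)
$\left(-23\right) 6 E = \left(-23\right) 6 \left(-144\right) = \left(-138\right) \left(-144\right) = 19872$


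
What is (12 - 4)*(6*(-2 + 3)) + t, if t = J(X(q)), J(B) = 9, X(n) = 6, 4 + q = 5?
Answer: 57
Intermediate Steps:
q = 1 (q = -4 + 5 = 1)
t = 9
(12 - 4)*(6*(-2 + 3)) + t = (12 - 4)*(6*(-2 + 3)) + 9 = 8*(6*1) + 9 = 8*6 + 9 = 48 + 9 = 57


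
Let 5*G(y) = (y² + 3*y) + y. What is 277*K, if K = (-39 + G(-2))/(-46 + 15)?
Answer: 55123/155 ≈ 355.63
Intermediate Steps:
G(y) = y²/5 + 4*y/5 (G(y) = ((y² + 3*y) + y)/5 = (y² + 4*y)/5 = y²/5 + 4*y/5)
K = 199/155 (K = (-39 + (⅕)*(-2)*(4 - 2))/(-46 + 15) = (-39 + (⅕)*(-2)*2)/(-31) = (-39 - ⅘)*(-1/31) = -199/5*(-1/31) = 199/155 ≈ 1.2839)
277*K = 277*(199/155) = 55123/155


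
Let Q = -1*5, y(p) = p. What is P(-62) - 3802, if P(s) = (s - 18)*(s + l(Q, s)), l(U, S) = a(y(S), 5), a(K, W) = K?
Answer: 6118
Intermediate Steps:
Q = -5
l(U, S) = S
P(s) = 2*s*(-18 + s) (P(s) = (s - 18)*(s + s) = (-18 + s)*(2*s) = 2*s*(-18 + s))
P(-62) - 3802 = 2*(-62)*(-18 - 62) - 3802 = 2*(-62)*(-80) - 3802 = 9920 - 3802 = 6118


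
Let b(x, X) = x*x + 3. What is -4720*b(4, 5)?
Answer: -89680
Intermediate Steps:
b(x, X) = 3 + x² (b(x, X) = x² + 3 = 3 + x²)
-4720*b(4, 5) = -4720*(3 + 4²) = -4720*(3 + 16) = -4720*19 = -89680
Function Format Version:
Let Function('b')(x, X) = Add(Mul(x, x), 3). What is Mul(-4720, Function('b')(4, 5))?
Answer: -89680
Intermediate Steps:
Function('b')(x, X) = Add(3, Pow(x, 2)) (Function('b')(x, X) = Add(Pow(x, 2), 3) = Add(3, Pow(x, 2)))
Mul(-4720, Function('b')(4, 5)) = Mul(-4720, Add(3, Pow(4, 2))) = Mul(-4720, Add(3, 16)) = Mul(-4720, 19) = -89680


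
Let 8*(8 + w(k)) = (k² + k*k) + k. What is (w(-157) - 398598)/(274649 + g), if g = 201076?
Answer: -1046569/1268600 ≈ -0.82498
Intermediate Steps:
w(k) = -8 + k²/4 + k/8 (w(k) = -8 + ((k² + k*k) + k)/8 = -8 + ((k² + k²) + k)/8 = -8 + (2*k² + k)/8 = -8 + (k + 2*k²)/8 = -8 + (k²/4 + k/8) = -8 + k²/4 + k/8)
(w(-157) - 398598)/(274649 + g) = ((-8 + (¼)*(-157)² + (⅛)*(-157)) - 398598)/(274649 + 201076) = ((-8 + (¼)*24649 - 157/8) - 398598)/475725 = ((-8 + 24649/4 - 157/8) - 398598)*(1/475725) = (49077/8 - 398598)*(1/475725) = -3139707/8*1/475725 = -1046569/1268600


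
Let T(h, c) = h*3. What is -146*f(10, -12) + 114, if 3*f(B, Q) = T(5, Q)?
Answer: -616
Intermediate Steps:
T(h, c) = 3*h
f(B, Q) = 5 (f(B, Q) = (3*5)/3 = (1/3)*15 = 5)
-146*f(10, -12) + 114 = -146*5 + 114 = -730 + 114 = -616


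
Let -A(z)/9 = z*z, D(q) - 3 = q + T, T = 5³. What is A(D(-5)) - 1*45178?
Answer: -181339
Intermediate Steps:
T = 125
D(q) = 128 + q (D(q) = 3 + (q + 125) = 3 + (125 + q) = 128 + q)
A(z) = -9*z² (A(z) = -9*z*z = -9*z²)
A(D(-5)) - 1*45178 = -9*(128 - 5)² - 1*45178 = -9*123² - 45178 = -9*15129 - 45178 = -136161 - 45178 = -181339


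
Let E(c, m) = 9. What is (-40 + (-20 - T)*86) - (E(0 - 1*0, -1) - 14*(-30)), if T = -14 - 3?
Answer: -727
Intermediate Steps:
T = -17
(-40 + (-20 - T)*86) - (E(0 - 1*0, -1) - 14*(-30)) = (-40 + (-20 - 1*(-17))*86) - (9 - 14*(-30)) = (-40 + (-20 + 17)*86) - (9 + 420) = (-40 - 3*86) - 1*429 = (-40 - 258) - 429 = -298 - 429 = -727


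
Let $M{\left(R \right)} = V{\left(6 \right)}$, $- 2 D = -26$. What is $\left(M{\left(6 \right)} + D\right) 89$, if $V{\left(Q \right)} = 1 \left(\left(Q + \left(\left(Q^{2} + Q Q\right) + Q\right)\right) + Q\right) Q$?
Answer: $49217$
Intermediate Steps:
$D = 13$ ($D = \left(- \frac{1}{2}\right) \left(-26\right) = 13$)
$V{\left(Q \right)} = Q \left(2 Q^{2} + 3 Q\right)$ ($V{\left(Q \right)} = 1 \left(\left(Q + \left(\left(Q^{2} + Q^{2}\right) + Q\right)\right) + Q\right) Q = 1 \left(\left(Q + \left(2 Q^{2} + Q\right)\right) + Q\right) Q = 1 \left(\left(Q + \left(Q + 2 Q^{2}\right)\right) + Q\right) Q = 1 \left(\left(2 Q + 2 Q^{2}\right) + Q\right) Q = 1 \left(2 Q^{2} + 3 Q\right) Q = \left(2 Q^{2} + 3 Q\right) Q = Q \left(2 Q^{2} + 3 Q\right)$)
$M{\left(R \right)} = 540$ ($M{\left(R \right)} = 6^{2} \left(3 + 2 \cdot 6\right) = 36 \left(3 + 12\right) = 36 \cdot 15 = 540$)
$\left(M{\left(6 \right)} + D\right) 89 = \left(540 + 13\right) 89 = 553 \cdot 89 = 49217$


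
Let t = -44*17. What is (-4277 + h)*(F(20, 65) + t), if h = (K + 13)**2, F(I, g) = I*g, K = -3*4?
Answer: -2360352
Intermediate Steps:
K = -12
t = -748
h = 1 (h = (-12 + 13)**2 = 1**2 = 1)
(-4277 + h)*(F(20, 65) + t) = (-4277 + 1)*(20*65 - 748) = -4276*(1300 - 748) = -4276*552 = -2360352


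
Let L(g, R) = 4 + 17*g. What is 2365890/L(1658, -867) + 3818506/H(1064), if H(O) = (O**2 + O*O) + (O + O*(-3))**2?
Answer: 42574029781/503901888 ≈ 84.489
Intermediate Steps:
H(O) = 6*O**2 (H(O) = (O**2 + O**2) + (O - 3*O)**2 = 2*O**2 + (-2*O)**2 = 2*O**2 + 4*O**2 = 6*O**2)
2365890/L(1658, -867) + 3818506/H(1064) = 2365890/(4 + 17*1658) + 3818506/((6*1064**2)) = 2365890/(4 + 28186) + 3818506/((6*1132096)) = 2365890/28190 + 3818506/6792576 = 2365890*(1/28190) + 3818506*(1/6792576) = 236589/2819 + 100487/178752 = 42574029781/503901888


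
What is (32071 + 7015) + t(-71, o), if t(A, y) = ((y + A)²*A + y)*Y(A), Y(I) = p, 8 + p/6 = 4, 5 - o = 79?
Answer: 35867462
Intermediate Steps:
o = -74 (o = 5 - 1*79 = 5 - 79 = -74)
p = -24 (p = -48 + 6*4 = -48 + 24 = -24)
Y(I) = -24
t(A, y) = -24*y - 24*A*(A + y)² (t(A, y) = ((y + A)²*A + y)*(-24) = ((A + y)²*A + y)*(-24) = (A*(A + y)² + y)*(-24) = (y + A*(A + y)²)*(-24) = -24*y - 24*A*(A + y)²)
(32071 + 7015) + t(-71, o) = (32071 + 7015) + (-24*(-74) - 24*(-71)*(-71 - 74)²) = 39086 + (1776 - 24*(-71)*(-145)²) = 39086 + (1776 - 24*(-71)*21025) = 39086 + (1776 + 35826600) = 39086 + 35828376 = 35867462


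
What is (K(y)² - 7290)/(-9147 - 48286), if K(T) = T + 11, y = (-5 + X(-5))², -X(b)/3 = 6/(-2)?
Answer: 6561/57433 ≈ 0.11424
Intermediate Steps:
X(b) = 9 (X(b) = -18/(-2) = -18*(-1)/2 = -3*(-3) = 9)
y = 16 (y = (-5 + 9)² = 4² = 16)
K(T) = 11 + T
(K(y)² - 7290)/(-9147 - 48286) = ((11 + 16)² - 7290)/(-9147 - 48286) = (27² - 7290)/(-57433) = (729 - 7290)*(-1/57433) = -6561*(-1/57433) = 6561/57433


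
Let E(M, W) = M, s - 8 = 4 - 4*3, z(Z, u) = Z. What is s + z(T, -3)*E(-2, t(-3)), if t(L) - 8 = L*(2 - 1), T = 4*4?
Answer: -32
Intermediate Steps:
T = 16
s = 0 (s = 8 + (4 - 4*3) = 8 + (4 - 12) = 8 - 8 = 0)
t(L) = 8 + L (t(L) = 8 + L*(2 - 1) = 8 + L*1 = 8 + L)
s + z(T, -3)*E(-2, t(-3)) = 0 + 16*(-2) = 0 - 32 = -32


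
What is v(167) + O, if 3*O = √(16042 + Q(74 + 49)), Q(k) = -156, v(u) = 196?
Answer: 196 + 13*√94/3 ≈ 238.01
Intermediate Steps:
O = 13*√94/3 (O = √(16042 - 156)/3 = √15886/3 = (13*√94)/3 = 13*√94/3 ≈ 42.013)
v(167) + O = 196 + 13*√94/3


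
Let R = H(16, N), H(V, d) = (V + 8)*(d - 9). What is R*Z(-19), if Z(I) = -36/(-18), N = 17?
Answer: 384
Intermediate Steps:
Z(I) = 2 (Z(I) = -36*(-1/18) = 2)
H(V, d) = (-9 + d)*(8 + V) (H(V, d) = (8 + V)*(-9 + d) = (-9 + d)*(8 + V))
R = 192 (R = -72 - 9*16 + 8*17 + 16*17 = -72 - 144 + 136 + 272 = 192)
R*Z(-19) = 192*2 = 384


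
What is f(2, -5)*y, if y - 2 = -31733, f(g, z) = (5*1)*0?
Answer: 0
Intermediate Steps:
f(g, z) = 0 (f(g, z) = 5*0 = 0)
y = -31731 (y = 2 - 31733 = -31731)
f(2, -5)*y = 0*(-31731) = 0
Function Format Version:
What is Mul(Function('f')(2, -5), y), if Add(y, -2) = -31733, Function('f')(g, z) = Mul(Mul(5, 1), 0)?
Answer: 0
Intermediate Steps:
Function('f')(g, z) = 0 (Function('f')(g, z) = Mul(5, 0) = 0)
y = -31731 (y = Add(2, -31733) = -31731)
Mul(Function('f')(2, -5), y) = Mul(0, -31731) = 0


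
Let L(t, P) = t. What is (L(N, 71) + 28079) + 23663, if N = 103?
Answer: 51845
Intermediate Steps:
(L(N, 71) + 28079) + 23663 = (103 + 28079) + 23663 = 28182 + 23663 = 51845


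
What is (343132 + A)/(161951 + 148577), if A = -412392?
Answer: -17315/77632 ≈ -0.22304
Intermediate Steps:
(343132 + A)/(161951 + 148577) = (343132 - 412392)/(161951 + 148577) = -69260/310528 = -69260*1/310528 = -17315/77632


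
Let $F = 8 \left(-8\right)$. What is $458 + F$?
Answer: $394$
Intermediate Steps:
$F = -64$
$458 + F = 458 - 64 = 394$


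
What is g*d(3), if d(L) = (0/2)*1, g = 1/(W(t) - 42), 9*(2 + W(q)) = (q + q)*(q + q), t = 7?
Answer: 0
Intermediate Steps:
W(q) = -2 + 4*q**2/9 (W(q) = -2 + ((q + q)*(q + q))/9 = -2 + ((2*q)*(2*q))/9 = -2 + (4*q**2)/9 = -2 + 4*q**2/9)
g = -9/200 (g = 1/((-2 + (4/9)*7**2) - 42) = 1/((-2 + (4/9)*49) - 42) = 1/((-2 + 196/9) - 42) = 1/(178/9 - 42) = 1/(-200/9) = -9/200 ≈ -0.045000)
d(L) = 0 (d(L) = (0*(1/2))*1 = 0*1 = 0)
g*d(3) = -9/200*0 = 0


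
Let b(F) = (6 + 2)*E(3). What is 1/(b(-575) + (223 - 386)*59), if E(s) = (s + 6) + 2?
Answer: -1/9529 ≈ -0.00010494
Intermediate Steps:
E(s) = 8 + s (E(s) = (6 + s) + 2 = 8 + s)
b(F) = 88 (b(F) = (6 + 2)*(8 + 3) = 8*11 = 88)
1/(b(-575) + (223 - 386)*59) = 1/(88 + (223 - 386)*59) = 1/(88 - 163*59) = 1/(88 - 9617) = 1/(-9529) = -1/9529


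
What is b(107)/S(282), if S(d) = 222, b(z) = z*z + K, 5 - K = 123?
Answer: 3777/74 ≈ 51.041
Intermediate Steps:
K = -118 (K = 5 - 1*123 = 5 - 123 = -118)
b(z) = -118 + z**2 (b(z) = z*z - 118 = z**2 - 118 = -118 + z**2)
b(107)/S(282) = (-118 + 107**2)/222 = (-118 + 11449)*(1/222) = 11331*(1/222) = 3777/74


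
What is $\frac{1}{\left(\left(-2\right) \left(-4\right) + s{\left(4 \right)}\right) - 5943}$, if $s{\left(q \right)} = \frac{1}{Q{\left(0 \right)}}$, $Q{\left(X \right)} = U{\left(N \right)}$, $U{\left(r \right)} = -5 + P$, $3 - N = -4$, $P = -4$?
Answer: $- \frac{9}{53416} \approx -0.00016849$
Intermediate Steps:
$N = 7$ ($N = 3 - -4 = 3 + 4 = 7$)
$U{\left(r \right)} = -9$ ($U{\left(r \right)} = -5 - 4 = -9$)
$Q{\left(X \right)} = -9$
$s{\left(q \right)} = - \frac{1}{9}$ ($s{\left(q \right)} = \frac{1}{-9} = - \frac{1}{9}$)
$\frac{1}{\left(\left(-2\right) \left(-4\right) + s{\left(4 \right)}\right) - 5943} = \frac{1}{\left(\left(-2\right) \left(-4\right) - \frac{1}{9}\right) - 5943} = \frac{1}{\left(8 - \frac{1}{9}\right) - 5943} = \frac{1}{\frac{71}{9} - 5943} = \frac{1}{- \frac{53416}{9}} = - \frac{9}{53416}$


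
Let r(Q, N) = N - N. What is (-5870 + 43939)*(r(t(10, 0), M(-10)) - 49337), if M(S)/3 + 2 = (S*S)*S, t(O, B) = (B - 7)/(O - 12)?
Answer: -1878210253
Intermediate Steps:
t(O, B) = (-7 + B)/(-12 + O)
M(S) = -6 + 3*S³ (M(S) = -6 + 3*((S*S)*S) = -6 + 3*(S²*S) = -6 + 3*S³)
r(Q, N) = 0
(-5870 + 43939)*(r(t(10, 0), M(-10)) - 49337) = (-5870 + 43939)*(0 - 49337) = 38069*(-49337) = -1878210253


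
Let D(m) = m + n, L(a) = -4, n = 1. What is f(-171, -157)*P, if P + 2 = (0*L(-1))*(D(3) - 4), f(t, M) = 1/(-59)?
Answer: 2/59 ≈ 0.033898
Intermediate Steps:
f(t, M) = -1/59
D(m) = 1 + m (D(m) = m + 1 = 1 + m)
P = -2 (P = -2 + (0*(-4))*((1 + 3) - 4) = -2 + 0*(4 - 4) = -2 + 0*0 = -2 + 0 = -2)
f(-171, -157)*P = -1/59*(-2) = 2/59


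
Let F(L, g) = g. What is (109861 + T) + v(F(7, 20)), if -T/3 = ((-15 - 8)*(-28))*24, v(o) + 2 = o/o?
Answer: 63492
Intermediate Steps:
v(o) = -1 (v(o) = -2 + o/o = -2 + 1 = -1)
T = -46368 (T = -3*(-15 - 8)*(-28)*24 = -3*(-23*(-28))*24 = -1932*24 = -3*15456 = -46368)
(109861 + T) + v(F(7, 20)) = (109861 - 46368) - 1 = 63493 - 1 = 63492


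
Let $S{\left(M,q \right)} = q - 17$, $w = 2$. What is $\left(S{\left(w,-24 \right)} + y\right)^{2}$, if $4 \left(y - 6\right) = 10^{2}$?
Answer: $100$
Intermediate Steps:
$S{\left(M,q \right)} = -17 + q$ ($S{\left(M,q \right)} = q - 17 = -17 + q$)
$y = 31$ ($y = 6 + \frac{10^{2}}{4} = 6 + \frac{1}{4} \cdot 100 = 6 + 25 = 31$)
$\left(S{\left(w,-24 \right)} + y\right)^{2} = \left(\left(-17 - 24\right) + 31\right)^{2} = \left(-41 + 31\right)^{2} = \left(-10\right)^{2} = 100$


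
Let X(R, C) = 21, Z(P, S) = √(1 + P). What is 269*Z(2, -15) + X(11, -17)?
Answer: 21 + 269*√3 ≈ 486.92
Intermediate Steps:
269*Z(2, -15) + X(11, -17) = 269*√(1 + 2) + 21 = 269*√3 + 21 = 21 + 269*√3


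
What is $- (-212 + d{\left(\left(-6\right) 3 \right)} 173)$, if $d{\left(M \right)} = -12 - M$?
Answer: $-826$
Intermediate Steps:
$- (-212 + d{\left(\left(-6\right) 3 \right)} 173) = - (-212 + \left(-12 - \left(-6\right) 3\right) 173) = - (-212 + \left(-12 - -18\right) 173) = - (-212 + \left(-12 + 18\right) 173) = - (-212 + 6 \cdot 173) = - (-212 + 1038) = \left(-1\right) 826 = -826$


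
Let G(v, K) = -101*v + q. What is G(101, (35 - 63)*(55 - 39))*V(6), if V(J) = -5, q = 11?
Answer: 50950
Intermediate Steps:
G(v, K) = 11 - 101*v (G(v, K) = -101*v + 11 = 11 - 101*v)
G(101, (35 - 63)*(55 - 39))*V(6) = (11 - 101*101)*(-5) = (11 - 10201)*(-5) = -10190*(-5) = 50950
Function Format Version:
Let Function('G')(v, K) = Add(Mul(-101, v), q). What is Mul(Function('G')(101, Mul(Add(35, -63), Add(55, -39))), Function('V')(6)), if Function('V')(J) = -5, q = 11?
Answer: 50950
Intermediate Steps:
Function('G')(v, K) = Add(11, Mul(-101, v)) (Function('G')(v, K) = Add(Mul(-101, v), 11) = Add(11, Mul(-101, v)))
Mul(Function('G')(101, Mul(Add(35, -63), Add(55, -39))), Function('V')(6)) = Mul(Add(11, Mul(-101, 101)), -5) = Mul(Add(11, -10201), -5) = Mul(-10190, -5) = 50950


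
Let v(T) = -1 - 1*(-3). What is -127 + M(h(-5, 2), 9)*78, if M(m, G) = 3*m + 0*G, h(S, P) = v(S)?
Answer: 341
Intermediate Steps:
v(T) = 2 (v(T) = -1 + 3 = 2)
h(S, P) = 2
M(m, G) = 3*m (M(m, G) = 3*m + 0 = 3*m)
-127 + M(h(-5, 2), 9)*78 = -127 + (3*2)*78 = -127 + 6*78 = -127 + 468 = 341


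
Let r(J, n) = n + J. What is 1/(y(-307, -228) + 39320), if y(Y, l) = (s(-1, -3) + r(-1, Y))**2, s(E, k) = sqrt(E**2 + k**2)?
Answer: 67097/9002117538 + 154*sqrt(10)/4501058769 ≈ 7.5617e-6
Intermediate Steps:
r(J, n) = J + n
y(Y, l) = (-1 + Y + sqrt(10))**2 (y(Y, l) = (sqrt((-1)**2 + (-3)**2) + (-1 + Y))**2 = (sqrt(1 + 9) + (-1 + Y))**2 = (sqrt(10) + (-1 + Y))**2 = (-1 + Y + sqrt(10))**2)
1/(y(-307, -228) + 39320) = 1/((-1 - 307 + sqrt(10))**2 + 39320) = 1/((-308 + sqrt(10))**2 + 39320) = 1/(39320 + (-308 + sqrt(10))**2)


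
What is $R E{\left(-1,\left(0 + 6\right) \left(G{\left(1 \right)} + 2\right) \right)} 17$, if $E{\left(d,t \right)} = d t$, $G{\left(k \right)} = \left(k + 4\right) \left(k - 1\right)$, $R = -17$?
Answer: $3468$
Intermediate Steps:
$G{\left(k \right)} = \left(-1 + k\right) \left(4 + k\right)$ ($G{\left(k \right)} = \left(4 + k\right) \left(-1 + k\right) = \left(-1 + k\right) \left(4 + k\right)$)
$R E{\left(-1,\left(0 + 6\right) \left(G{\left(1 \right)} + 2\right) \right)} 17 = - 17 \left(- \left(0 + 6\right) \left(\left(-4 + 1^{2} + 3 \cdot 1\right) + 2\right)\right) 17 = - 17 \left(- 6 \left(\left(-4 + 1 + 3\right) + 2\right)\right) 17 = - 17 \left(- 6 \left(0 + 2\right)\right) 17 = - 17 \left(- 6 \cdot 2\right) 17 = - 17 \left(\left(-1\right) 12\right) 17 = \left(-17\right) \left(-12\right) 17 = 204 \cdot 17 = 3468$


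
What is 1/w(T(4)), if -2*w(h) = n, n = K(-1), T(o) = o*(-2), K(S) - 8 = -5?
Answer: -⅔ ≈ -0.66667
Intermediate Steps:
K(S) = 3 (K(S) = 8 - 5 = 3)
T(o) = -2*o
n = 3
w(h) = -3/2 (w(h) = -½*3 = -3/2)
1/w(T(4)) = 1/(-3/2) = -⅔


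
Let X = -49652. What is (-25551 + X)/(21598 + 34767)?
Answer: -75203/56365 ≈ -1.3342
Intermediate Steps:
(-25551 + X)/(21598 + 34767) = (-25551 - 49652)/(21598 + 34767) = -75203/56365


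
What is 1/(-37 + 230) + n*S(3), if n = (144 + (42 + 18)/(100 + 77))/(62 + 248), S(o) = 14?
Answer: 11514261/1764985 ≈ 6.5237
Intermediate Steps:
n = 4258/9145 (n = (144 + 60/177)/310 = (144 + 60*(1/177))*(1/310) = (144 + 20/59)*(1/310) = (8516/59)*(1/310) = 4258/9145 ≈ 0.46561)
1/(-37 + 230) + n*S(3) = 1/(-37 + 230) + (4258/9145)*14 = 1/193 + 59612/9145 = 11514261/1764985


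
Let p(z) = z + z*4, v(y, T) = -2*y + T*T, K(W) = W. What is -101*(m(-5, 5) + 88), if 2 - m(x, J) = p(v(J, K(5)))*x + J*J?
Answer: -44440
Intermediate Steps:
v(y, T) = T² - 2*y (v(y, T) = -2*y + T² = T² - 2*y)
p(z) = 5*z (p(z) = z + 4*z = 5*z)
m(x, J) = 2 - J² - x*(125 - 10*J) (m(x, J) = 2 - ((5*(5² - 2*J))*x + J*J) = 2 - ((5*(25 - 2*J))*x + J²) = 2 - ((125 - 10*J)*x + J²) = 2 - (x*(125 - 10*J) + J²) = 2 - (J² + x*(125 - 10*J)) = 2 + (-J² - x*(125 - 10*J)) = 2 - J² - x*(125 - 10*J))
-101*(m(-5, 5) + 88) = -101*((2 - 1*5² + 5*(-5)*(-25 + 2*5)) + 88) = -101*((2 - 1*25 + 5*(-5)*(-25 + 10)) + 88) = -101*((2 - 25 + 5*(-5)*(-15)) + 88) = -101*((2 - 25 + 375) + 88) = -101*(352 + 88) = -101*440 = -44440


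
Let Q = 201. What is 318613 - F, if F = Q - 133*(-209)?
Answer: 290615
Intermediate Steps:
F = 27998 (F = 201 - 133*(-209) = 201 + 27797 = 27998)
318613 - F = 318613 - 1*27998 = 318613 - 27998 = 290615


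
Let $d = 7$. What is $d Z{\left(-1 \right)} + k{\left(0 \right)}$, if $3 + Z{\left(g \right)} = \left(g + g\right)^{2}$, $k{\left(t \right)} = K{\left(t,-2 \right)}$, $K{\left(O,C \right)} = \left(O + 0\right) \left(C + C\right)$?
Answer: $7$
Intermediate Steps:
$K{\left(O,C \right)} = 2 C O$ ($K{\left(O,C \right)} = O 2 C = 2 C O$)
$k{\left(t \right)} = - 4 t$ ($k{\left(t \right)} = 2 \left(-2\right) t = - 4 t$)
$Z{\left(g \right)} = -3 + 4 g^{2}$ ($Z{\left(g \right)} = -3 + \left(g + g\right)^{2} = -3 + \left(2 g\right)^{2} = -3 + 4 g^{2}$)
$d Z{\left(-1 \right)} + k{\left(0 \right)} = 7 \left(-3 + 4 \left(-1\right)^{2}\right) - 0 = 7 \left(-3 + 4 \cdot 1\right) + 0 = 7 \left(-3 + 4\right) + 0 = 7 \cdot 1 + 0 = 7 + 0 = 7$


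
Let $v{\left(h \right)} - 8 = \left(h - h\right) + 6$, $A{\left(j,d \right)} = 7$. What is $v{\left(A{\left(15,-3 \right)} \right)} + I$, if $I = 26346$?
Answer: $26360$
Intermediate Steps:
$v{\left(h \right)} = 14$ ($v{\left(h \right)} = 8 + \left(\left(h - h\right) + 6\right) = 8 + \left(0 + 6\right) = 8 + 6 = 14$)
$v{\left(A{\left(15,-3 \right)} \right)} + I = 14 + 26346 = 26360$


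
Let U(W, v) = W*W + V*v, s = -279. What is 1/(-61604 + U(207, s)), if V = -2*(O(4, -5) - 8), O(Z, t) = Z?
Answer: -1/20987 ≈ -4.7649e-5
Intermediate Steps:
V = 8 (V = -2*(4 - 8) = -2*(-4) = 8)
U(W, v) = W² + 8*v (U(W, v) = W*W + 8*v = W² + 8*v)
1/(-61604 + U(207, s)) = 1/(-61604 + (207² + 8*(-279))) = 1/(-61604 + (42849 - 2232)) = 1/(-61604 + 40617) = 1/(-20987) = -1/20987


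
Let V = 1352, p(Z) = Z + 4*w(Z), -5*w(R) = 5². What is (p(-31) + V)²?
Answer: 1692601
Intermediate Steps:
w(R) = -5 (w(R) = -⅕*5² = -⅕*25 = -5)
p(Z) = -20 + Z (p(Z) = Z + 4*(-5) = Z - 20 = -20 + Z)
(p(-31) + V)² = ((-20 - 31) + 1352)² = (-51 + 1352)² = 1301² = 1692601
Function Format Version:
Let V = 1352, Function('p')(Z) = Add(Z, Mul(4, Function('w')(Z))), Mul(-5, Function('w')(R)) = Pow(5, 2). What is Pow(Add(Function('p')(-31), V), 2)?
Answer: 1692601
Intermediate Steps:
Function('w')(R) = -5 (Function('w')(R) = Mul(Rational(-1, 5), Pow(5, 2)) = Mul(Rational(-1, 5), 25) = -5)
Function('p')(Z) = Add(-20, Z) (Function('p')(Z) = Add(Z, Mul(4, -5)) = Add(Z, -20) = Add(-20, Z))
Pow(Add(Function('p')(-31), V), 2) = Pow(Add(Add(-20, -31), 1352), 2) = Pow(Add(-51, 1352), 2) = Pow(1301, 2) = 1692601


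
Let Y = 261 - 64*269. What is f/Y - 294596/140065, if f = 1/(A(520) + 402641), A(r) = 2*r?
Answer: -403267241535529/191732495287615 ≈ -2.1033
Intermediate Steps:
f = 1/403681 (f = 1/(2*520 + 402641) = 1/(1040 + 402641) = 1/403681 ≈ 2.4772e-6)
Y = -16955 (Y = 261 - 17216 = -16955)
f/Y - 294596/140065 = (1/403681)/(-16955) - 294596/140065 = (1/403681)*(-1/16955) - 294596*1/140065 = -1/6844411355 - 294596/140065 = -403267241535529/191732495287615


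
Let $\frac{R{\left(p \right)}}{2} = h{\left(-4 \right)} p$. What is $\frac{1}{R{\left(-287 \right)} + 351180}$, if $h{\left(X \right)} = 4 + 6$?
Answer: $\frac{1}{345440} \approx 2.8949 \cdot 10^{-6}$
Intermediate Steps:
$h{\left(X \right)} = 10$
$R{\left(p \right)} = 20 p$ ($R{\left(p \right)} = 2 \cdot 10 p = 20 p$)
$\frac{1}{R{\left(-287 \right)} + 351180} = \frac{1}{20 \left(-287\right) + 351180} = \frac{1}{-5740 + 351180} = \frac{1}{345440}$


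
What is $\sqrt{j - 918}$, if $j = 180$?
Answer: $3 i \sqrt{82} \approx 27.166 i$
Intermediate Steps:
$\sqrt{j - 918} = \sqrt{180 - 918} = \sqrt{-738} = 3 i \sqrt{82}$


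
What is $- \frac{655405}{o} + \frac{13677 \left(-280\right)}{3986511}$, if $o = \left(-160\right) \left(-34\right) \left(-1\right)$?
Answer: $\frac{172796429037}{1445774656} \approx 119.52$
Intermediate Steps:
$o = -5440$ ($o = 5440 \left(-1\right) = -5440$)
$- \frac{655405}{o} + \frac{13677 \left(-280\right)}{3986511} = - \frac{655405}{-5440} + \frac{13677 \left(-280\right)}{3986511} = \left(-655405\right) \left(- \frac{1}{5440}\right) - \frac{1276520}{1328837} = \frac{131081}{1088} - \frac{1276520}{1328837} = \frac{172796429037}{1445774656}$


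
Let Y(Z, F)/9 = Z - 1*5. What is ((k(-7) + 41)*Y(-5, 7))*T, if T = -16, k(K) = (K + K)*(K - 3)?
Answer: 260640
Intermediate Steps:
Y(Z, F) = -45 + 9*Z (Y(Z, F) = 9*(Z - 1*5) = 9*(Z - 5) = 9*(-5 + Z) = -45 + 9*Z)
k(K) = 2*K*(-3 + K) (k(K) = (2*K)*(-3 + K) = 2*K*(-3 + K))
((k(-7) + 41)*Y(-5, 7))*T = ((2*(-7)*(-3 - 7) + 41)*(-45 + 9*(-5)))*(-16) = ((2*(-7)*(-10) + 41)*(-45 - 45))*(-16) = ((140 + 41)*(-90))*(-16) = (181*(-90))*(-16) = -16290*(-16) = 260640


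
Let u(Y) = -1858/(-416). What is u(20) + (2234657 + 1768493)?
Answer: 832656129/208 ≈ 4.0032e+6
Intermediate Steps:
u(Y) = 929/208 (u(Y) = -1858*(-1/416) = 929/208)
u(20) + (2234657 + 1768493) = 929/208 + (2234657 + 1768493) = 929/208 + 4003150 = 832656129/208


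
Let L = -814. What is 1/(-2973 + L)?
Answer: -1/3787 ≈ -0.00026406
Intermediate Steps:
1/(-2973 + L) = 1/(-2973 - 814) = 1/(-3787) = -1/3787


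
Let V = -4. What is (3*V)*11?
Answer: -132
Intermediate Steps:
(3*V)*11 = (3*(-4))*11 = -12*11 = -132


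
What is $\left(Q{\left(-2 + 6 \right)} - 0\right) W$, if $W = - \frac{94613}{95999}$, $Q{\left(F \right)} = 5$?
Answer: $- \frac{473065}{95999} \approx -4.9278$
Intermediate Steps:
$W = - \frac{94613}{95999}$ ($W = \left(-94613\right) \frac{1}{95999} = - \frac{94613}{95999} \approx -0.98556$)
$\left(Q{\left(-2 + 6 \right)} - 0\right) W = \left(5 - 0\right) \left(- \frac{94613}{95999}\right) = \left(5 + 0\right) \left(- \frac{94613}{95999}\right) = 5 \left(- \frac{94613}{95999}\right) = - \frac{473065}{95999}$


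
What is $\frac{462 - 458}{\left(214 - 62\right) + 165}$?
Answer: $\frac{4}{317} \approx 0.012618$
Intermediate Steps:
$\frac{462 - 458}{\left(214 - 62\right) + 165} = \frac{4}{152 + 165} = \frac{4}{317}$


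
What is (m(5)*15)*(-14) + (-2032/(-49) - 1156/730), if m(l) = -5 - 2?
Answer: 27004308/17885 ≈ 1509.9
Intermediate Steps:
m(l) = -7
(m(5)*15)*(-14) + (-2032/(-49) - 1156/730) = -7*15*(-14) + (-2032/(-49) - 1156/730) = -105*(-14) + (-2032*(-1/49) - 1156*1/730) = 1470 + (2032/49 - 578/365) = 1470 + 713358/17885 = 27004308/17885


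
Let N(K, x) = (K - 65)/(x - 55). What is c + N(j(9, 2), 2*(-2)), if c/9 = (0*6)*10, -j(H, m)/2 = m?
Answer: 69/59 ≈ 1.1695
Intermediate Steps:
j(H, m) = -2*m
N(K, x) = (-65 + K)/(-55 + x)
c = 0 (c = 9*((0*6)*10) = 9*(0*10) = 9*0 = 0)
c + N(j(9, 2), 2*(-2)) = 0 + (-65 - 2*2)/(-55 + 2*(-2)) = 0 + (-65 - 4)/(-55 - 4) = 0 - 69/(-59) = 0 - 1/59*(-69) = 0 + 69/59 = 69/59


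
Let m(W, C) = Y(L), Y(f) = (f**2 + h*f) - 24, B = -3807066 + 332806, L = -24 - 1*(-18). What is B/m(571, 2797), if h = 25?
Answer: 1737130/69 ≈ 25176.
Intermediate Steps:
L = -6 (L = -24 + 18 = -6)
B = -3474260
Y(f) = -24 + f**2 + 25*f (Y(f) = (f**2 + 25*f) - 24 = -24 + f**2 + 25*f)
m(W, C) = -138 (m(W, C) = -24 + (-6)**2 + 25*(-6) = -24 + 36 - 150 = -138)
B/m(571, 2797) = -3474260/(-138) = -3474260*(-1/138) = 1737130/69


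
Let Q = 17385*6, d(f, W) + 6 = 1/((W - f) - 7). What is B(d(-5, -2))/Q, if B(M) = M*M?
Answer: 125/333792 ≈ 0.00037448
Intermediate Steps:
d(f, W) = -6 + 1/(-7 + W - f) (d(f, W) = -6 + 1/((W - f) - 7) = -6 + 1/(-7 + W - f))
B(M) = M²
Q = 104310
B(d(-5, -2))/Q = ((-43 - 6*(-5) + 6*(-2))/(7 - 5 - 1*(-2)))²/104310 = ((-43 + 30 - 12)/(7 - 5 + 2))²*(1/104310) = (-25/4)²*(1/104310) = (625/16)*(1/104310) = 125/333792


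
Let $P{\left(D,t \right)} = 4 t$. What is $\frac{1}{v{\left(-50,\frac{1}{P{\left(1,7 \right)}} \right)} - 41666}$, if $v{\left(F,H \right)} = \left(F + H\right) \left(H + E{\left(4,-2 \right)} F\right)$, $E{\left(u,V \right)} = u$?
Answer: $- \frac{784}{24833143} \approx -3.1571 \cdot 10^{-5}$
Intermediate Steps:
$v{\left(F,H \right)} = \left(F + H\right) \left(H + 4 F\right)$
$\frac{1}{v{\left(-50,\frac{1}{P{\left(1,7 \right)}} \right)} - 41666} = \frac{1}{\left(\left(\frac{1}{4 \cdot 7}\right)^{2} + 4 \left(-50\right)^{2} + 5 \left(-50\right) \frac{1}{4 \cdot 7}\right) - 41666} = \frac{1}{\left(\left(\frac{1}{28}\right)^{2} + 4 \cdot 2500 + 5 \left(-50\right) \frac{1}{28}\right) - 41666} = \frac{1}{\left(\left(\frac{1}{28}\right)^{2} + 10000 + 5 \left(-50\right) \frac{1}{28}\right) - 41666} = \frac{1}{\left(\frac{1}{784} + 10000 - \frac{125}{14}\right) - 41666} = \frac{1}{\frac{7833001}{784} - 41666} = \frac{1}{- \frac{24833143}{784}} = - \frac{784}{24833143}$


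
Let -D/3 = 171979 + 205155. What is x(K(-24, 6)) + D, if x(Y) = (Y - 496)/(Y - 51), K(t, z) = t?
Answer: -16970926/15 ≈ -1.1314e+6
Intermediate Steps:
x(Y) = (-496 + Y)/(-51 + Y)
D = -1131402 (D = -3*(171979 + 205155) = -3*377134 = -1131402)
x(K(-24, 6)) + D = (-496 - 24)/(-51 - 24) - 1131402 = -520/(-75) - 1131402 = -1/75*(-520) - 1131402 = 104/15 - 1131402 = -16970926/15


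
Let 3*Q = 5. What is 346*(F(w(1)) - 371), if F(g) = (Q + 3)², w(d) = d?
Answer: -1087478/9 ≈ -1.2083e+5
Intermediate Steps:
Q = 5/3 (Q = (⅓)*5 = 5/3 ≈ 1.6667)
F(g) = 196/9 (F(g) = (5/3 + 3)² = (14/3)² = 196/9)
346*(F(w(1)) - 371) = 346*(196/9 - 371) = 346*(-3143/9) = -1087478/9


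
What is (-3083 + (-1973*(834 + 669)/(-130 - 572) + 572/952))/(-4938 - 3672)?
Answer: -529930/3995901 ≈ -0.13262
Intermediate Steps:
(-3083 + (-1973*(834 + 669)/(-130 - 572) + 572/952))/(-4938 - 3672) = (-3083 + (-1973/((-702/1503)) + 572*(1/952)))/(-8610) = (-3083 + (-1973/((-702*1/1503)) + 143/238))*(-1/8610) = (-3083 + (-1973/(-78/167) + 143/238))*(-1/8610) = (-3083 + (-1973*(-167/78) + 143/238))*(-1/8610) = (-3083 + (329491/78 + 143/238))*(-1/8610) = (-3083 + 19607503/4641)*(-1/8610) = (5299300/4641)*(-1/8610) = -529930/3995901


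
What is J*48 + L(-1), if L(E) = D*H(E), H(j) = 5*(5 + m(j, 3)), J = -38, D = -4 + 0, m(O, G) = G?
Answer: -1984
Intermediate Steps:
D = -4
H(j) = 40 (H(j) = 5*(5 + 3) = 5*8 = 40)
L(E) = -160 (L(E) = -4*40 = -160)
J*48 + L(-1) = -38*48 - 160 = -1824 - 160 = -1984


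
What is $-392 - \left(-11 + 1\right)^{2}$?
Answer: $-492$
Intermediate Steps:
$-392 - \left(-11 + 1\right)^{2} = -392 - \left(-10\right)^{2} = -392 - 100 = -492$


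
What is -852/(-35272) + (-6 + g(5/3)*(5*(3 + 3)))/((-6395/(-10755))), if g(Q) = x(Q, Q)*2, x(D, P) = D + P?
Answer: 3679970919/11278222 ≈ 326.29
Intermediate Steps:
g(Q) = 4*Q (g(Q) = (Q + Q)*2 = (2*Q)*2 = 4*Q)
-852/(-35272) + (-6 + g(5/3)*(5*(3 + 3)))/((-6395/(-10755))) = -852/(-35272) + (-6 + (4*(5/3))*(5*(3 + 3)))/((-6395/(-10755))) = -852*(-1/35272) + (-6 + (4*(5*(1/3)))*(5*6))/((-6395*(-1/10755))) = 213/8818 + (-6 + (4*(5/3))*30)/(1279/2151) = 213/8818 + (-6 + (20/3)*30)*(2151/1279) = 213/8818 + (-6 + 200)*(2151/1279) = 213/8818 + 194*(2151/1279) = 213/8818 + 417294/1279 = 3679970919/11278222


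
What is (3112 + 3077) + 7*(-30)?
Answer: 5979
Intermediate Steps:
(3112 + 3077) + 7*(-30) = 6189 - 210 = 5979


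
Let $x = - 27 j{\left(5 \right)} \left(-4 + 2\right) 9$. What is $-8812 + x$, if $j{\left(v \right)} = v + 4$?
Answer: $-4438$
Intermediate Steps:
$j{\left(v \right)} = 4 + v$
$x = 4374$ ($x = - 27 \left(4 + 5\right) \left(-4 + 2\right) 9 = \left(-27\right) 9 \left(\left(-2\right) 9\right) = \left(-243\right) \left(-18\right) = 4374$)
$-8812 + x = -8812 + 4374 = -4438$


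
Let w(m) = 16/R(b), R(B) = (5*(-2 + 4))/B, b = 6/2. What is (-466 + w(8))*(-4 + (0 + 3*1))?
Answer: 2306/5 ≈ 461.20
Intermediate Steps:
b = 3 (b = 6*(½) = 3)
R(B) = 10/B (R(B) = (5*2)/B = 10/B)
w(m) = 24/5 (w(m) = 16/((10/3)) = 16/((10*(⅓))) = 16/(10/3) = 16*(3/10) = 24/5)
(-466 + w(8))*(-4 + (0 + 3*1)) = (-466 + 24/5)*(-4 + (0 + 3*1)) = -2306*(-4 + (0 + 3))/5 = -2306*(-4 + 3)/5 = -2306/5*(-1) = 2306/5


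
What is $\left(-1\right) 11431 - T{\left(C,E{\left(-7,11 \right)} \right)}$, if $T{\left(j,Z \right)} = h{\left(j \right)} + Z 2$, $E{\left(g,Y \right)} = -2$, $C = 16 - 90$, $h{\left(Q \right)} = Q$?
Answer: $-11353$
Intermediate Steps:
$C = -74$ ($C = 16 - 90 = -74$)
$T{\left(j,Z \right)} = j + 2 Z$ ($T{\left(j,Z \right)} = j + Z 2 = j + 2 Z$)
$\left(-1\right) 11431 - T{\left(C,E{\left(-7,11 \right)} \right)} = \left(-1\right) 11431 - \left(-74 + 2 \left(-2\right)\right) = -11431 - \left(-74 - 4\right) = -11431 - -78 = -11431 + 78 = -11353$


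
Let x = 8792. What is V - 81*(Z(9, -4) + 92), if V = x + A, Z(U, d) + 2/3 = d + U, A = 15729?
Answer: 16718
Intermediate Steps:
Z(U, d) = -⅔ + U + d (Z(U, d) = -⅔ + (d + U) = -⅔ + (U + d) = -⅔ + U + d)
V = 24521 (V = 8792 + 15729 = 24521)
V - 81*(Z(9, -4) + 92) = 24521 - 81*((-⅔ + 9 - 4) + 92) = 24521 - 81*(13/3 + 92) = 24521 - 81*289/3 = 24521 - 7803 = 16718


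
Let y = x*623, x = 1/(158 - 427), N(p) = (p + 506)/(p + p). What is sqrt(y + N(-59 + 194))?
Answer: sqrt(34047330)/24210 ≈ 0.24102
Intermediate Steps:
N(p) = (506 + p)/(2*p) (N(p) = (506 + p)/((2*p)) = (506 + p)*(1/(2*p)) = (506 + p)/(2*p))
x = -1/269 (x = 1/(-269) = -1/269 ≈ -0.0037175)
y = -623/269 (y = -1/269*623 = -623/269 ≈ -2.3160)
sqrt(y + N(-59 + 194)) = sqrt(-623/269 + (506 + (-59 + 194))/(2*(-59 + 194))) = sqrt(-623/269 + (1/2)*(506 + 135)/135) = sqrt(-623/269 + (1/2)*(1/135)*641) = sqrt(-623/269 + 641/270) = sqrt(4219/72630) = sqrt(34047330)/24210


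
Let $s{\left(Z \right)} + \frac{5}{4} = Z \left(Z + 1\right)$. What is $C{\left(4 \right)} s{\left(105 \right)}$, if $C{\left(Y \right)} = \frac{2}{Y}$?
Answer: $\frac{44515}{8} \approx 5564.4$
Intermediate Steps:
$s{\left(Z \right)} = - \frac{5}{4} + Z \left(1 + Z\right)$ ($s{\left(Z \right)} = - \frac{5}{4} + Z \left(Z + 1\right) = - \frac{5}{4} + Z \left(1 + Z\right)$)
$C{\left(4 \right)} s{\left(105 \right)} = \frac{2}{4} \left(- \frac{5}{4} + 105 + 105^{2}\right) = 2 \cdot \frac{1}{4} \left(- \frac{5}{4} + 105 + 11025\right) = \frac{1}{2} \cdot \frac{44515}{4} = \frac{44515}{8}$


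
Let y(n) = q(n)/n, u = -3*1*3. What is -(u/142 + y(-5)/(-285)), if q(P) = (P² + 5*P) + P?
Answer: 2707/40470 ≈ 0.066889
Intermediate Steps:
q(P) = P² + 6*P
u = -9 (u = -3*3 = -9)
y(n) = 6 + n (y(n) = (n*(6 + n))/n = 6 + n)
-(u/142 + y(-5)/(-285)) = -(-9/142 + (6 - 5)/(-285)) = -(-9*1/142 + 1*(-1/285)) = -(-9/142 - 1/285) = -1*(-2707/40470) = 2707/40470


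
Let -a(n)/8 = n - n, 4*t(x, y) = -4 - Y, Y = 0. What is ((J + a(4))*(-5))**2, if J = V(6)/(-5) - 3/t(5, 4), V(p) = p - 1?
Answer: 100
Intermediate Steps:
t(x, y) = -1 (t(x, y) = (-4 - 1*0)/4 = (-4 + 0)/4 = (1/4)*(-4) = -1)
a(n) = 0 (a(n) = -8*(n - n) = -8*0 = 0)
V(p) = -1 + p
J = 2 (J = (-1 + 6)/(-5) - 3/(-1) = 5*(-1/5) - 3*(-1) = -1 + 3 = 2)
((J + a(4))*(-5))**2 = ((2 + 0)*(-5))**2 = (2*(-5))**2 = (-10)**2 = 100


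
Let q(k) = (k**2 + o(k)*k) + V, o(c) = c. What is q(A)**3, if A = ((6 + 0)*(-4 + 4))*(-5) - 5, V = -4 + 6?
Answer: 140608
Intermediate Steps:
V = 2
A = -5 (A = (6*0)*(-5) - 5 = 0*(-5) - 5 = 0 - 5 = -5)
q(k) = 2 + 2*k**2 (q(k) = (k**2 + k*k) + 2 = (k**2 + k**2) + 2 = 2*k**2 + 2 = 2 + 2*k**2)
q(A)**3 = (2 + 2*(-5)**2)**3 = (2 + 2*25)**3 = (2 + 50)**3 = 52**3 = 140608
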